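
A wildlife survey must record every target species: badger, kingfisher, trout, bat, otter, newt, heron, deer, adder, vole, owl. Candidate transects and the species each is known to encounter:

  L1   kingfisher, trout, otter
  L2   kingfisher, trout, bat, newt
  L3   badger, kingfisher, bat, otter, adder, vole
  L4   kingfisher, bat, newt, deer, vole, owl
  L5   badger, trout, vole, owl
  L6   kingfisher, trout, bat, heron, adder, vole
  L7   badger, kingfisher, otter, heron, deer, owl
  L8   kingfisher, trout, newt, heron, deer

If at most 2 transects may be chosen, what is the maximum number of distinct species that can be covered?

10

Choosing L3, L8 covers {badger, kingfisher, trout, bat, otter, newt, heron, deer, adder, vole} — 10 species.
No choice of 2 transects does better; here owl is left uncovered.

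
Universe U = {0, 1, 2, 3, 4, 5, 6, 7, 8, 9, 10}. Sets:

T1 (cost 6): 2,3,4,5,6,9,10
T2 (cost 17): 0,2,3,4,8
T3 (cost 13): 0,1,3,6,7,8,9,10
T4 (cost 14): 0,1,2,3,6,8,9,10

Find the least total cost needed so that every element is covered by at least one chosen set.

19

T1, T3 cover every element at cost 6 + 13 = 19.
Any cover uses at least 2 sets; among all covering selections none totals below 19.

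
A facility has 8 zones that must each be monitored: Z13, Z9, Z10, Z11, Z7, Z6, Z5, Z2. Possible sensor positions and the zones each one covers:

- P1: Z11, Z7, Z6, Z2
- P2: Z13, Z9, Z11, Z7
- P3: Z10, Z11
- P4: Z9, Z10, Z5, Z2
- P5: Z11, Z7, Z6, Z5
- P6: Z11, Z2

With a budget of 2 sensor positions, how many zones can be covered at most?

7

Choosing P1, P4 covers {Z9, Z10, Z11, Z7, Z6, Z5, Z2} — 7 zones.
No choice of 2 sensor positions does better; here Z13 is left uncovered.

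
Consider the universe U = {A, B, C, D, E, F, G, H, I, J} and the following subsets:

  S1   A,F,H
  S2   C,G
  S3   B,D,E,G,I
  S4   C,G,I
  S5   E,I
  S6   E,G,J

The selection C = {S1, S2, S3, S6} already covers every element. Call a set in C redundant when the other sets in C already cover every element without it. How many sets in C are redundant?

0

Drop S1: A, F, H uncovered — not redundant.
Drop S2: C uncovered — not redundant.
Drop S3: B, D, I uncovered — not redundant.
Drop S6: J uncovered — not redundant.
None of the sets in C is redundant.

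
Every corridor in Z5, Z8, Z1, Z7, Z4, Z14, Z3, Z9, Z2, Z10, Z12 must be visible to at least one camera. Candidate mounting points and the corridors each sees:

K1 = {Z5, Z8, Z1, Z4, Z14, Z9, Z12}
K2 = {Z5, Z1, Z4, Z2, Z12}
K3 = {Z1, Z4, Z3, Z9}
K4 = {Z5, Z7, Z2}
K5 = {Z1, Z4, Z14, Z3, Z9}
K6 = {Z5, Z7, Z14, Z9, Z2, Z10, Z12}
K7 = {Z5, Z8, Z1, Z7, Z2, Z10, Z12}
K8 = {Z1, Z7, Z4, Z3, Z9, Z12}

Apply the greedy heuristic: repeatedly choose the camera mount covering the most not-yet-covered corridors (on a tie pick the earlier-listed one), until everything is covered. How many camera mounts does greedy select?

3

Pick 1: K1 covers 7 new corridors (Z5, Z8, Z1, Z4, Z14, Z9, Z12).
Pick 2: K6 covers 3 new corridors (Z7, Z2, Z10).
Pick 3: K3 covers 1 new corridors (Z3).
Greedy uses 3 camera mounts. (The true minimum is 2.)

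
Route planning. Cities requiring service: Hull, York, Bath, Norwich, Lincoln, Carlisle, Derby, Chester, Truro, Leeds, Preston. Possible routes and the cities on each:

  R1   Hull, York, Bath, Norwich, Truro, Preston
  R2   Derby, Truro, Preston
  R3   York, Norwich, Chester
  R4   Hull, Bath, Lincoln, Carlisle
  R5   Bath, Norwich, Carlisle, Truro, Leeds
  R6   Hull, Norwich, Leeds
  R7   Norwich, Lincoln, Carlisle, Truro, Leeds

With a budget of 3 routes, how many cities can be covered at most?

Choosing R1, R2, R7 covers {Hull, York, Bath, Norwich, Lincoln, Carlisle, Derby, Truro, Leeds, Preston} — 10 cities.
No choice of 3 routes does better; here Chester is left uncovered.

10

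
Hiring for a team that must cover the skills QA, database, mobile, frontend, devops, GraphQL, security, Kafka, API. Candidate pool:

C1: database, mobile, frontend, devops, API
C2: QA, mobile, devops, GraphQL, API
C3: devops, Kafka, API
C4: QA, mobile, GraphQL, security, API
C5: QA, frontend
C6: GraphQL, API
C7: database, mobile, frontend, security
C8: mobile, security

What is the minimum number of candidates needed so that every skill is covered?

3

C1, C3, C4 together cover {QA, database, mobile, frontend, devops, GraphQL, security, Kafka, API} — every skill.
No 2 of the 8 candidates cover everything (all 28 pairs fall short), so 3 is minimum.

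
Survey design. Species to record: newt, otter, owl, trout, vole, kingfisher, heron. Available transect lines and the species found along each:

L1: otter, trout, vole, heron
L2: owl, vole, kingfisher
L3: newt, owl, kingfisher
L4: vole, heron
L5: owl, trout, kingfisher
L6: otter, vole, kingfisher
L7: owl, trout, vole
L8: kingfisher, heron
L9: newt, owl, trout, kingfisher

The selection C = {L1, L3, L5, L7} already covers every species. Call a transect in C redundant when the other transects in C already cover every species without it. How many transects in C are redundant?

2

Drop L1: otter, heron uncovered — not redundant.
Drop L3: newt uncovered — not redundant.
Drop L5: the rest still cover every species — redundant.
Drop L7: the rest still cover every species — redundant.
2 redundant: L5, L7.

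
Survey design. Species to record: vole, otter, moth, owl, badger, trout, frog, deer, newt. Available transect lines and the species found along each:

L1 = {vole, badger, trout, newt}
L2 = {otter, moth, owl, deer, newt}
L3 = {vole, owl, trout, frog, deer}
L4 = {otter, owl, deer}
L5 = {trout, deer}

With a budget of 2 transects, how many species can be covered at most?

Choosing L1, L2 covers {vole, otter, moth, owl, badger, trout, deer, newt} — 8 species.
No choice of 2 transects does better; here frog is left uncovered.

8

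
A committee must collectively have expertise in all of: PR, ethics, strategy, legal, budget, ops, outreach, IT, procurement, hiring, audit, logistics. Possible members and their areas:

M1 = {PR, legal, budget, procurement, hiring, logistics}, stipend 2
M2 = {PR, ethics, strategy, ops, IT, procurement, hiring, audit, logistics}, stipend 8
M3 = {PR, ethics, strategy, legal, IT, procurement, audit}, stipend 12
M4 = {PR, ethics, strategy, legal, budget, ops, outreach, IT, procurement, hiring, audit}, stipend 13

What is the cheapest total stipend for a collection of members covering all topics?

M1, M4 cover every topic at stipend 2 + 13 = 15.
Any cover uses at least 2 members; among all covering selections none totals below 15.

15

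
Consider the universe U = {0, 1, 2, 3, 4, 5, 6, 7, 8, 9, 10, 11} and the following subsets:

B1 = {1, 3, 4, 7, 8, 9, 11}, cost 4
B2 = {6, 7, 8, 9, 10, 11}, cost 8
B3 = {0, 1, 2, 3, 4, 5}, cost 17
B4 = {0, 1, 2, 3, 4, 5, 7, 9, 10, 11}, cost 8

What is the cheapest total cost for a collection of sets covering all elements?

B2, B4 cover every element at cost 8 + 8 = 16.
Any cover uses at least 2 sets; among all covering selections none totals below 16.

16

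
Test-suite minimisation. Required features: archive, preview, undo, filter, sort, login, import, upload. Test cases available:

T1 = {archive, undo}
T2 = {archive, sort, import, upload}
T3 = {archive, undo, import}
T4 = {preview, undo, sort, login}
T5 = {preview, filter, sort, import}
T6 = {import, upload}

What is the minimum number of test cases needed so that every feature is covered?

T2, T4, T5 together cover {archive, preview, undo, filter, sort, login, import, upload} — every feature.
No 2 of the 6 test cases cover everything (all 15 pairs fall short), so 3 is minimum.

3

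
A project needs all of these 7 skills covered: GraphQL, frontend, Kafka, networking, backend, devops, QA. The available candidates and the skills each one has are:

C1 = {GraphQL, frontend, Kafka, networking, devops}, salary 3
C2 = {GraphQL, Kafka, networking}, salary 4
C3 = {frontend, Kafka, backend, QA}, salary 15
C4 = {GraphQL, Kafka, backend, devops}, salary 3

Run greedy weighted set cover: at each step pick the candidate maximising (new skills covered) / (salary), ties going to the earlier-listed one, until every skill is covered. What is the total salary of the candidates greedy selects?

21

Pick 1: C1 adds 5 new (GraphQL, frontend, Kafka, networking, devops) at salary 3 (ratio 5/3).
Pick 2: C4 adds 1 new (backend) at salary 3 (ratio 1/3).
Pick 3: C3 adds 1 new (QA) at salary 15 (ratio 1/15).
Greedy total salary: 3 + 3 + 15 = 21. (The true optimum is 18, so greedy overshoots here.)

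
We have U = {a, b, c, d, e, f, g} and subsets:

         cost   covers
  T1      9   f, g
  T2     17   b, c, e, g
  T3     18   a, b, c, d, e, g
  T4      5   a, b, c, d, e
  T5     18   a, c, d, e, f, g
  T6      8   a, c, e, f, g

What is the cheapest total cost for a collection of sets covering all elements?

T4, T6 cover every element at cost 5 + 8 = 13.
Any cover uses at least 2 sets; among all covering selections none totals below 13.

13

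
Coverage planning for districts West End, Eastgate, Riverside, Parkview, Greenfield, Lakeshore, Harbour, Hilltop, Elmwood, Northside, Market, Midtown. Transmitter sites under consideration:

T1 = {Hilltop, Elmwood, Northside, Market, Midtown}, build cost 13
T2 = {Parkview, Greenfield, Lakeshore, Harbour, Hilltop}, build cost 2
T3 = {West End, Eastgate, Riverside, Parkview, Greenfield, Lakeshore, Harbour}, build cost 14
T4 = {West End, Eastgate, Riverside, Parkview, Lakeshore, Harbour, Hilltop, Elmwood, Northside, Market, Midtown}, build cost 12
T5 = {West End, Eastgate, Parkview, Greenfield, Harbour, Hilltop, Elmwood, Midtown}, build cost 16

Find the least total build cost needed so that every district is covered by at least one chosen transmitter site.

T2, T4 cover every district at build cost 2 + 12 = 14.
Any cover uses at least 2 transmitter sites; among all covering selections none totals below 14.

14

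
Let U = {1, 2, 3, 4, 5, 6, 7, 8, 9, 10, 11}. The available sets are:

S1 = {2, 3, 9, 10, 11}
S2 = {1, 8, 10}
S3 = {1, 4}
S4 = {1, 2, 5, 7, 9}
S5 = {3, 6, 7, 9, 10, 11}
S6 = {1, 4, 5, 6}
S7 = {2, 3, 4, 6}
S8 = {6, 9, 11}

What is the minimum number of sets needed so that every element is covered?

4

S1, S2, S4, S6 together cover {1, 2, 3, 4, 5, 6, 7, 8, 9, 10, 11} — every element.
No 3 of the 8 sets cover everything (all 56 triples fall short), so 4 is minimum.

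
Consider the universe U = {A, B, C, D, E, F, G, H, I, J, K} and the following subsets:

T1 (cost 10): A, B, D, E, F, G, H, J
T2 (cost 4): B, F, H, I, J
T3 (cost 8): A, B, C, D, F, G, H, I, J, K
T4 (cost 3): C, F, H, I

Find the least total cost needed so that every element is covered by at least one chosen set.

18

T1, T3 cover every element at cost 10 + 8 = 18.
Any cover uses at least 2 sets; among all covering selections none totals below 18.
Greedy by coverage-per-cost would pick T4, T3, T1 for 21 — worse than the optimum 18.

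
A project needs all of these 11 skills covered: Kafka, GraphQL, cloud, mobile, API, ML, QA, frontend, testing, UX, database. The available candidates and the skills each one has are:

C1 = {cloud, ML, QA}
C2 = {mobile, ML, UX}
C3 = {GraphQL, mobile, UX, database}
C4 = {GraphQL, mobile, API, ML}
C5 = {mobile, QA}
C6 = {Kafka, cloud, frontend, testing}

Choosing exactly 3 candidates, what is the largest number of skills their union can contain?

10

Choosing C1, C3, C6 covers {Kafka, GraphQL, cloud, mobile, ML, QA, frontend, testing, UX, database} — 10 skills.
No choice of 3 candidates does better; here API is left uncovered.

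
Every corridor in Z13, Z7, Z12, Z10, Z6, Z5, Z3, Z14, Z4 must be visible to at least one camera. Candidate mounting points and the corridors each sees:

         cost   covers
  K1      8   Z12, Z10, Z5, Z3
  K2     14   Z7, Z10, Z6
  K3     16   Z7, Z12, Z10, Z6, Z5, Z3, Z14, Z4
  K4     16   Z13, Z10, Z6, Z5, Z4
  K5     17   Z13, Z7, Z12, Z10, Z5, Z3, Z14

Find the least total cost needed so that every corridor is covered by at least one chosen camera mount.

32

K3, K4 cover every corridor at cost 16 + 16 = 32.
Any cover uses at least 2 camera mounts; among all covering selections none totals below 32.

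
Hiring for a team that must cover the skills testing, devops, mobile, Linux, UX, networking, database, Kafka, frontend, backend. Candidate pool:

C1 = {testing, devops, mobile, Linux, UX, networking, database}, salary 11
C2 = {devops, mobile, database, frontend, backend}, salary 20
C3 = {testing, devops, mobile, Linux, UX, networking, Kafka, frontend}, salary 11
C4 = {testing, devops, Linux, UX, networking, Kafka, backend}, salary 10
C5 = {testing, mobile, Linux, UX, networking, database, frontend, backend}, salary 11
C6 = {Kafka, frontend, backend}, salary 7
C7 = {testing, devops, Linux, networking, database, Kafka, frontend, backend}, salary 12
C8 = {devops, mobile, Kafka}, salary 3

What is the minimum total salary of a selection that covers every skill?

C5, C8 cover every skill at salary 11 + 3 = 14.
Any cover uses at least 2 candidates; among all covering selections none totals below 14.

14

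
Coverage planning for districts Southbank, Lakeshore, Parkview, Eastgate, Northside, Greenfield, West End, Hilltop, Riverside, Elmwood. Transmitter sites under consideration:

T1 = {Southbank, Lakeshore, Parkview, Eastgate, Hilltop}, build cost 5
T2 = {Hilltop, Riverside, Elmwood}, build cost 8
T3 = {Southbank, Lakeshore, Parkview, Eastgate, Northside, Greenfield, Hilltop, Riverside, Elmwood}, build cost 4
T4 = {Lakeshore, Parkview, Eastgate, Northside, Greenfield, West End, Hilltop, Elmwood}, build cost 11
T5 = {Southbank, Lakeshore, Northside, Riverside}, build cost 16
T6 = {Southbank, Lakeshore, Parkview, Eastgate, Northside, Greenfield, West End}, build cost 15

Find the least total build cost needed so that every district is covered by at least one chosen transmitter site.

15

T3, T4 cover every district at build cost 4 + 11 = 15.
Any cover uses at least 2 transmitter sites; among all covering selections none totals below 15.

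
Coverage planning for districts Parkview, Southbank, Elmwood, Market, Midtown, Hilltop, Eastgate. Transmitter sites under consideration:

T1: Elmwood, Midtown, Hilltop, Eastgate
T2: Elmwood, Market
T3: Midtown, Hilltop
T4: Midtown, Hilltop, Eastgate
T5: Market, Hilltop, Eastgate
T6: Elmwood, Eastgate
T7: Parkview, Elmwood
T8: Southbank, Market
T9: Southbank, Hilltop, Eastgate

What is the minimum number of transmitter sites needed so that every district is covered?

3

T1, T7, T8 together cover {Parkview, Southbank, Elmwood, Market, Midtown, Hilltop, Eastgate} — every district.
No 2 of the 9 transmitter sites cover everything (all 36 pairs fall short), so 3 is minimum.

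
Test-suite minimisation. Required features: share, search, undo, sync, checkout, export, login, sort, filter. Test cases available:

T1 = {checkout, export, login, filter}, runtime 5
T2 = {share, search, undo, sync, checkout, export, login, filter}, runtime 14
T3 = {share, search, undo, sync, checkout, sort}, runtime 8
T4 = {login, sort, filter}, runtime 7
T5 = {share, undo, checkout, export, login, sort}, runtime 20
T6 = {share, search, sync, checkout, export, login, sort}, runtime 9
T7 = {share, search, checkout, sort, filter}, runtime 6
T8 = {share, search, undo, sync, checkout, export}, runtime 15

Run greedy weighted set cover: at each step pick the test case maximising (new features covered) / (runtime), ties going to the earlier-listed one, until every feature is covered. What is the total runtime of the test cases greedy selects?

19

Pick 1: T7 adds 5 new (share, search, checkout, sort, filter) at runtime 6 (ratio 5/6).
Pick 2: T1 adds 2 new (export, login) at runtime 5 (ratio 2/5).
Pick 3: T3 adds 2 new (undo, sync) at runtime 8 (ratio 2/8).
Greedy total runtime: 6 + 5 + 8 = 19. (The true optimum is 13, so greedy overshoots here.)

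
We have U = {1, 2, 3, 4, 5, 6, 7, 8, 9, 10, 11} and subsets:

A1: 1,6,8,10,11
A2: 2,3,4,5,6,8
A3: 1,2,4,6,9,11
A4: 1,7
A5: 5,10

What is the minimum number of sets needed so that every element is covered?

A1, A2, A3, A4 together cover {1, 2, 3, 4, 5, 6, 7, 8, 9, 10, 11} — every element.
No 3 of the 5 sets cover everything (all 10 triples fall short), so 4 is minimum.

4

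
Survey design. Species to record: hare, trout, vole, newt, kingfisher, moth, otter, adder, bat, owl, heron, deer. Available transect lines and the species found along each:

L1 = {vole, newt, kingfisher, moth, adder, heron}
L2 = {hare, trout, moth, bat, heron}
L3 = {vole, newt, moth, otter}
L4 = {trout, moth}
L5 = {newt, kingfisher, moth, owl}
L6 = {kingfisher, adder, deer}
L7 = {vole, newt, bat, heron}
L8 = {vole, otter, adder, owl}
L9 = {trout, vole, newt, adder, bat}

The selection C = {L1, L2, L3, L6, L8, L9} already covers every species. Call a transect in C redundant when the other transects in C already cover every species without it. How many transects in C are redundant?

Drop L1: the rest still cover every species — redundant.
Drop L2: hare uncovered — not redundant.
Drop L3: the rest still cover every species — redundant.
Drop L6: deer uncovered — not redundant.
Drop L8: owl uncovered — not redundant.
Drop L9: the rest still cover every species — redundant.
3 redundant: L1, L3, L9.

3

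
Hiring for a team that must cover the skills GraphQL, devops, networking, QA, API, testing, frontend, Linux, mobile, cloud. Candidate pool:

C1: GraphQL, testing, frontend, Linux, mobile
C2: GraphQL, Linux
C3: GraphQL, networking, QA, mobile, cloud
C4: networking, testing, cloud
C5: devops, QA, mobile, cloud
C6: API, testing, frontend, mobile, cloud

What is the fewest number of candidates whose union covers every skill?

C1, C3, C5, C6 together cover {GraphQL, devops, networking, QA, API, testing, frontend, Linux, mobile, cloud} — every skill.
No 3 of the 6 candidates cover everything (all 20 triples fall short), so 4 is minimum.

4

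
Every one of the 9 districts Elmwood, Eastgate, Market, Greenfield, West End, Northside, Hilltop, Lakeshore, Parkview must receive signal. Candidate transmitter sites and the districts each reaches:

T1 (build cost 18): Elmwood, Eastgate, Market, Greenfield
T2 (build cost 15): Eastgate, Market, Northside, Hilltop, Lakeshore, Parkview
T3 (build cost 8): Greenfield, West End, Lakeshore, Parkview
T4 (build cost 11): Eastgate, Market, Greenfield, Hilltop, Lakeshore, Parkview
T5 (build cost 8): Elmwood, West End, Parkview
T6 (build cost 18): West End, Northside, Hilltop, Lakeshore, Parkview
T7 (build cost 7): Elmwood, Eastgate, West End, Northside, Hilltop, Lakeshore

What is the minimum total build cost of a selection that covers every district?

T4, T7 cover every district at build cost 11 + 7 = 18.
Any cover uses at least 2 transmitter sites; among all covering selections none totals below 18.

18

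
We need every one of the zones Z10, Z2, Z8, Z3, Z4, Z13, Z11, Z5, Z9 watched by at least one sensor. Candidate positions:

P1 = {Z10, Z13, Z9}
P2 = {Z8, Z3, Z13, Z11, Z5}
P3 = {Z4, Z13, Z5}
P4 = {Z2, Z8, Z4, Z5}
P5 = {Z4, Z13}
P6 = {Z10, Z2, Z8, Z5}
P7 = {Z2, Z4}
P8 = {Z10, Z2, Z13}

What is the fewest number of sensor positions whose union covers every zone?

P1, P2, P4 together cover {Z10, Z2, Z8, Z3, Z4, Z13, Z11, Z5, Z9} — every zone.
No 2 of the 8 sensor positions cover everything (all 28 pairs fall short), so 3 is minimum.

3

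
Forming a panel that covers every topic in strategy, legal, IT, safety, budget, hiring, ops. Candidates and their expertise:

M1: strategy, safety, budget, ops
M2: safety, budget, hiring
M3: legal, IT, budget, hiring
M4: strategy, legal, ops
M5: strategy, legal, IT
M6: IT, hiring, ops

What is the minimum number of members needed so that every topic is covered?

2

M1, M3 together cover {strategy, legal, IT, safety, budget, hiring, ops} — every topic.
No single member contains all 7 topics, so 2 is optimal.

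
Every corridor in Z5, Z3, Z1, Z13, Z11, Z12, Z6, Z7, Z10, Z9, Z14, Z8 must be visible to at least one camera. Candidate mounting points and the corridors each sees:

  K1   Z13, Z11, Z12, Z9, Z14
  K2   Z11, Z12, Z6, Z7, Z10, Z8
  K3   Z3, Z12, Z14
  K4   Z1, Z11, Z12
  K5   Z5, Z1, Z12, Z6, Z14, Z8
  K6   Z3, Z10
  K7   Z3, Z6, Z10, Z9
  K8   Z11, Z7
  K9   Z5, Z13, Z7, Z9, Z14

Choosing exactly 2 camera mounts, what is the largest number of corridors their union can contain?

Choosing K2, K9 covers {Z5, Z13, Z11, Z12, Z6, Z7, Z10, Z9, Z14, Z8} — 10 corridors.
No choice of 2 camera mounts does better; here Z3, Z1 are left uncovered.

10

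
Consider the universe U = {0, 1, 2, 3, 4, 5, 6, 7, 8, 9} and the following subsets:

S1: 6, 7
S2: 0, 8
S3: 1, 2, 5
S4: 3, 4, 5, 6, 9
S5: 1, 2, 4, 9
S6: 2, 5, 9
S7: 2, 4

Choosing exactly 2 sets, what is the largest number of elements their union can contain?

7

Choosing S2, S4 covers {0, 3, 4, 5, 6, 8, 9} — 7 elements.
No choice of 2 sets does better; here 1, 2, 7 are left uncovered.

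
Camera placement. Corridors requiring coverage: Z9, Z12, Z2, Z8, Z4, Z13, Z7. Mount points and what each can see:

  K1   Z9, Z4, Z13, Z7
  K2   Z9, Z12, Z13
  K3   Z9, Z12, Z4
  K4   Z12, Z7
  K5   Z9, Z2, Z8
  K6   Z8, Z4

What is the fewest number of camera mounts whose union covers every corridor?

K1, K2, K5 together cover {Z9, Z12, Z2, Z8, Z4, Z13, Z7} — every corridor.
No 2 of the 6 camera mounts cover everything (all 15 pairs fall short), so 3 is minimum.

3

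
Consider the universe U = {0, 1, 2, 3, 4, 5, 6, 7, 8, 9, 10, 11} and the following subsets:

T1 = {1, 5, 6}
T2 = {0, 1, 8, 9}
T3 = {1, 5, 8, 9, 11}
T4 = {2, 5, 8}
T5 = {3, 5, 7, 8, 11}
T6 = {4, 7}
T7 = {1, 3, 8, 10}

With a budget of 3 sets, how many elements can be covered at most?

Choosing T1, T2, T5 covers {0, 1, 3, 5, 6, 7, 8, 9, 11} — 9 elements.
No choice of 3 sets does better; here 2, 4, 10 are left uncovered.

9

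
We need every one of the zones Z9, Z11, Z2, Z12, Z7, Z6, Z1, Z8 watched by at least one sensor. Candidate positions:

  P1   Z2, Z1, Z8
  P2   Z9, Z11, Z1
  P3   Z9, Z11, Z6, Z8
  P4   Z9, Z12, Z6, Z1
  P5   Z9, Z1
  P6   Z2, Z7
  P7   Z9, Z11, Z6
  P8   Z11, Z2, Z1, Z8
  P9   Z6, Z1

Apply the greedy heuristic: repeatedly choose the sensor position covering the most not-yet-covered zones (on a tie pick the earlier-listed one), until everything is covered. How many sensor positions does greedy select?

Pick 1: P3 covers 4 new zones (Z9, Z11, Z6, Z8).
Pick 2: P1 covers 2 new zones (Z2, Z1).
Pick 3: P4 covers 1 new zones (Z12).
Pick 4: P6 covers 1 new zones (Z7).
Greedy uses 4 sensor positions. (The true minimum is 3.)

4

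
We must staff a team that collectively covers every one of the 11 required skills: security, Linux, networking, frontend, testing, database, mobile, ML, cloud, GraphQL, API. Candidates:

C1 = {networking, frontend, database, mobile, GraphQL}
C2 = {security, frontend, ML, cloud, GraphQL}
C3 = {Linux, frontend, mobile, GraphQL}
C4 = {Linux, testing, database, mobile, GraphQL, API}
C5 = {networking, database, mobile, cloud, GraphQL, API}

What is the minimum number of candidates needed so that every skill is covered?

C1, C2, C4 together cover {security, Linux, networking, frontend, testing, database, mobile, ML, cloud, GraphQL, API} — every skill.
No 2 of the 5 candidates cover everything (all 10 pairs fall short), so 3 is minimum.

3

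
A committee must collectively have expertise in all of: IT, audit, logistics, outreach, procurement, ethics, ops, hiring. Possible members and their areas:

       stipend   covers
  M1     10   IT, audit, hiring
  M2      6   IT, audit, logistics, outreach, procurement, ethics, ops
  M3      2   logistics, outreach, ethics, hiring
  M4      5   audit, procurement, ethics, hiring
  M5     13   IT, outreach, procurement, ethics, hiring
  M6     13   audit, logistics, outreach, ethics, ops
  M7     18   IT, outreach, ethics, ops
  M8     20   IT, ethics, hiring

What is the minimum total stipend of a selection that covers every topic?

8

M2, M3 cover every topic at stipend 6 + 2 = 8.
Any cover uses at least 2 members; among all covering selections none totals below 8.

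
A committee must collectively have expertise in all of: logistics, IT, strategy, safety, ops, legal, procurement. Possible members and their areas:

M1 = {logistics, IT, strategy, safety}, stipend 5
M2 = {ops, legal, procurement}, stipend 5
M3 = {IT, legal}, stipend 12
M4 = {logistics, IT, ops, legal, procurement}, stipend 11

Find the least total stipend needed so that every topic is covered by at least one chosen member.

M1, M2 cover every topic at stipend 5 + 5 = 10.
Any cover uses at least 2 members; among all covering selections none totals below 10.

10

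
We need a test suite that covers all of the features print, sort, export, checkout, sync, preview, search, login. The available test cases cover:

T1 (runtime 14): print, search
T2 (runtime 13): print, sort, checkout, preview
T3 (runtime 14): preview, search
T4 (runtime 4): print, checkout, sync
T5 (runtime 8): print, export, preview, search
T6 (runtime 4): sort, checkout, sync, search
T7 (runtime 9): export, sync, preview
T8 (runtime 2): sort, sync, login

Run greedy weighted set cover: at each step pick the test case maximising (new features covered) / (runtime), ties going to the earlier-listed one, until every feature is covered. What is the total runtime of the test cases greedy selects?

Pick 1: T8 adds 3 new (sort, sync, login) at runtime 2 (ratio 3/2).
Pick 2: T4 adds 2 new (print, checkout) at runtime 4 (ratio 2/4).
Pick 3: T5 adds 3 new (export, preview, search) at runtime 8 (ratio 3/8).
Greedy total runtime: 2 + 4 + 8 = 14.

14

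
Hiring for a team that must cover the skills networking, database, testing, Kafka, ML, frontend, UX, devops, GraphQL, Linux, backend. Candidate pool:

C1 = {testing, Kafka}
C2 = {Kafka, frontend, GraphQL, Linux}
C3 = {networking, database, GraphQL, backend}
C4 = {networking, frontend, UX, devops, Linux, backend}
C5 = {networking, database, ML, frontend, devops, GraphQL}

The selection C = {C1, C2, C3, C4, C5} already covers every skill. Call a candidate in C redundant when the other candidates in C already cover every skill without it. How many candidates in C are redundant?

2

Drop C1: testing uncovered — not redundant.
Drop C2: the rest still cover every skill — redundant.
Drop C3: the rest still cover every skill — redundant.
Drop C4: UX uncovered — not redundant.
Drop C5: ML uncovered — not redundant.
2 redundant: C2, C3.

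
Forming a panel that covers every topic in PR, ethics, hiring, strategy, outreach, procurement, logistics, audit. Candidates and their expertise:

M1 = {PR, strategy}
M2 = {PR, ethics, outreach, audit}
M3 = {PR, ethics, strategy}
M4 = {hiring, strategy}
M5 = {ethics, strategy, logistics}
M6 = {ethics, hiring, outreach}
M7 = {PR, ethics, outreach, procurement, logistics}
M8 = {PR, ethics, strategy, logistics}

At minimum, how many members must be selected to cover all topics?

3

M2, M4, M7 together cover {PR, ethics, hiring, strategy, outreach, procurement, logistics, audit} — every topic.
No 2 of the 8 members cover everything (all 28 pairs fall short), so 3 is minimum.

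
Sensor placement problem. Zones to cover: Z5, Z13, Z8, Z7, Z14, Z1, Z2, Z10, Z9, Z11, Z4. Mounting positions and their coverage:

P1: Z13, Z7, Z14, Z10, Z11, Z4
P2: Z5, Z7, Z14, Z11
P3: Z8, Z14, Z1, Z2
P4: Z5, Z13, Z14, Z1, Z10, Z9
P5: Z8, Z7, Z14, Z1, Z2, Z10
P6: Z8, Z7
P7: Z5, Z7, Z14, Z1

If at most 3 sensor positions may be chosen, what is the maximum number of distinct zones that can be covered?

Choosing P1, P3, P4 covers {Z5, Z13, Z8, Z7, Z14, Z1, Z2, Z10, Z9, Z11, Z4} — 11 zones.
That is all 11 zones.

11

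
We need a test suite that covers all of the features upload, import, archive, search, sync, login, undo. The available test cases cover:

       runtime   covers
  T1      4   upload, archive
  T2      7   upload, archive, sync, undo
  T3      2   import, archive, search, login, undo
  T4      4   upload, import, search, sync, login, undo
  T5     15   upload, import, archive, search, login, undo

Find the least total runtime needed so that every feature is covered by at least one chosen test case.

6

T3, T4 cover every feature at runtime 2 + 4 = 6.
Any cover uses at least 2 test cases; among all covering selections none totals below 6.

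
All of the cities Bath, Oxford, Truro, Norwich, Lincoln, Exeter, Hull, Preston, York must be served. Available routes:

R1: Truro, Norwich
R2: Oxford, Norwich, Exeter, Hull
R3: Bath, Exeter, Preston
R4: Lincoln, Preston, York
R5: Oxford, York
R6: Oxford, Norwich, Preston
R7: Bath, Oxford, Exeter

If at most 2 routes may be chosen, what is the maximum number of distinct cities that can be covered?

7

Choosing R2, R4 covers {Oxford, Norwich, Lincoln, Exeter, Hull, Preston, York} — 7 cities.
No choice of 2 routes does better; here Bath, Truro are left uncovered.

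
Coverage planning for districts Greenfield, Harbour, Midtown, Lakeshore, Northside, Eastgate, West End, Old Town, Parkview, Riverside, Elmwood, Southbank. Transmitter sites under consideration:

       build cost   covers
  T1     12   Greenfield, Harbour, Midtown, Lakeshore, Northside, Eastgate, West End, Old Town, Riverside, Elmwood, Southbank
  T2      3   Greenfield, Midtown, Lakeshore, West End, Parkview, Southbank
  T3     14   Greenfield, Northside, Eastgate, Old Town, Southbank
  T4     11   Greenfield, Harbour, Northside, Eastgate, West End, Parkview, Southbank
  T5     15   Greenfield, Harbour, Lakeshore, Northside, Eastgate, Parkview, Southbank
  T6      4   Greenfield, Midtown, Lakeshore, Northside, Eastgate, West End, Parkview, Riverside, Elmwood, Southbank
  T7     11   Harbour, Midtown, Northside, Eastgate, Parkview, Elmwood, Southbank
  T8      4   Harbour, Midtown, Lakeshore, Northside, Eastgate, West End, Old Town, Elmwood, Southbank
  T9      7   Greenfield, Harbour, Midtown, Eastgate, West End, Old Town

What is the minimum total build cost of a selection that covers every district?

8

T6, T8 cover every district at build cost 4 + 4 = 8.
Any cover uses at least 2 transmitter sites; among all covering selections none totals below 8.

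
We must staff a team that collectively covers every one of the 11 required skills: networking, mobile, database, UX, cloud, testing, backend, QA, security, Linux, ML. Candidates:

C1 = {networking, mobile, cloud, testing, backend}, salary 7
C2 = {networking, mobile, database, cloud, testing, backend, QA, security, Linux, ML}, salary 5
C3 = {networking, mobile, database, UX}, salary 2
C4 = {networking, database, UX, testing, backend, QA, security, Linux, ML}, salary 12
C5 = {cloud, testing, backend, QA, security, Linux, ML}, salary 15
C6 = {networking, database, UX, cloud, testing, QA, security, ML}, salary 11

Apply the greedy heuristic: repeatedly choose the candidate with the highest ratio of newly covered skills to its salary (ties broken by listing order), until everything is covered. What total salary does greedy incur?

Pick 1: C2 adds 10 new (networking, mobile, database, cloud, testing, backend, QA, security, Linux, ML) at salary 5 (ratio 10/5).
Pick 2: C3 adds 1 new (UX) at salary 2 (ratio 1/2).
Greedy total salary: 5 + 2 = 7.

7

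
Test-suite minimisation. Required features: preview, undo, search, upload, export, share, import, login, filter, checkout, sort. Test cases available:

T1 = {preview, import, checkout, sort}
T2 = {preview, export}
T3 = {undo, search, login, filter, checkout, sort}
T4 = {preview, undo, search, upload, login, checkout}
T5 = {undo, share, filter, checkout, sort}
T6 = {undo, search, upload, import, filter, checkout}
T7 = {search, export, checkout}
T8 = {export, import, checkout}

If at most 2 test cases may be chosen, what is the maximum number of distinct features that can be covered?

Choosing T4, T5 covers {preview, undo, search, upload, share, login, filter, checkout, sort} — 9 features.
No choice of 2 test cases does better; here export, import are left uncovered.

9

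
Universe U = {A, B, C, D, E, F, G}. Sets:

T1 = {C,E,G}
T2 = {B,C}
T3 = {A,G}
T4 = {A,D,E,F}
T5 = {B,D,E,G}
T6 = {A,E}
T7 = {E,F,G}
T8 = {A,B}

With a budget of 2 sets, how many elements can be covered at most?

Choosing T1, T4 covers {A, C, D, E, F, G} — 6 elements.
No choice of 2 sets does better; here B is left uncovered.

6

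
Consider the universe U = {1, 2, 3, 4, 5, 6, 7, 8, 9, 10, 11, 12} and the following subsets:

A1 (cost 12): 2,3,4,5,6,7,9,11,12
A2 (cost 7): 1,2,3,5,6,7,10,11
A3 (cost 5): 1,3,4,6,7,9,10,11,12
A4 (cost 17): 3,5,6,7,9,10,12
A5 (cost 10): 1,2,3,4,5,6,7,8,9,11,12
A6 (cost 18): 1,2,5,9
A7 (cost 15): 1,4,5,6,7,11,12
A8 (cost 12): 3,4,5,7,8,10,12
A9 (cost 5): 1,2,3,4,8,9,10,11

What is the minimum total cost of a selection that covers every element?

A3, A5 cover every element at cost 5 + 10 = 15.
Any cover uses at least 2 sets; among all covering selections none totals below 15.

15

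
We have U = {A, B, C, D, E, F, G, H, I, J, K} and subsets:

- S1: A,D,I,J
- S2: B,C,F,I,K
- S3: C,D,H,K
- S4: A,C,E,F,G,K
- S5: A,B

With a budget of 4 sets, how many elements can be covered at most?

Choosing S1, S2, S3, S4 covers {A, B, C, D, E, F, G, H, I, J, K} — 11 elements.
That is all 11 elements.

11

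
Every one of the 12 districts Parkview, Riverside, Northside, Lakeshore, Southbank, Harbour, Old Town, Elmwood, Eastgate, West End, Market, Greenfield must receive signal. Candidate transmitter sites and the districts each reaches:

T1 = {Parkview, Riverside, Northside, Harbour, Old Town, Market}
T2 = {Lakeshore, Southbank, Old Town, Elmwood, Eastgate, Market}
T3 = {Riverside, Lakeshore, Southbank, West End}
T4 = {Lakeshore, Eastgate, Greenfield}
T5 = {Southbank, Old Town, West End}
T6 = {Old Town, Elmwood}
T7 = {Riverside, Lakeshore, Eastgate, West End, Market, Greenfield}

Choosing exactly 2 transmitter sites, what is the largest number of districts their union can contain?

Choosing T1, T2 covers {Parkview, Riverside, Northside, Lakeshore, Southbank, Harbour, Old Town, Elmwood, Eastgate, Market} — 10 districts.
No choice of 2 transmitter sites does better; here West End, Greenfield are left uncovered.

10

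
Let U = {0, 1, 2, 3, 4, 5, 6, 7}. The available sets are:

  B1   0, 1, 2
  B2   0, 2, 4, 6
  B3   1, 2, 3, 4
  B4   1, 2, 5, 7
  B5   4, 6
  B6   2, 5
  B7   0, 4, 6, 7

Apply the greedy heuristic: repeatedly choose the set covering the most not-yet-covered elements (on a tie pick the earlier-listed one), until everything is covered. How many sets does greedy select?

3

Pick 1: B2 covers 4 new elements (0, 2, 4, 6).
Pick 2: B4 covers 3 new elements (1, 5, 7).
Pick 3: B3 covers 1 new elements (3).
Greedy uses 3 sets.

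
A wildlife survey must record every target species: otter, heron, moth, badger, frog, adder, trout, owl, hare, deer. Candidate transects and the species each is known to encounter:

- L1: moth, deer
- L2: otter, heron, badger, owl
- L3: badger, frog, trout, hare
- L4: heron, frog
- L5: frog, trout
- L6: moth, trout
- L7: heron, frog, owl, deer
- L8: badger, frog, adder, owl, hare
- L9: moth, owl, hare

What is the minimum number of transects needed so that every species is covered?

L1, L2, L3, L8 together cover {otter, heron, moth, badger, frog, adder, trout, owl, hare, deer} — every species.
No 3 of the 9 transects cover everything (all 84 triples fall short), so 4 is minimum.

4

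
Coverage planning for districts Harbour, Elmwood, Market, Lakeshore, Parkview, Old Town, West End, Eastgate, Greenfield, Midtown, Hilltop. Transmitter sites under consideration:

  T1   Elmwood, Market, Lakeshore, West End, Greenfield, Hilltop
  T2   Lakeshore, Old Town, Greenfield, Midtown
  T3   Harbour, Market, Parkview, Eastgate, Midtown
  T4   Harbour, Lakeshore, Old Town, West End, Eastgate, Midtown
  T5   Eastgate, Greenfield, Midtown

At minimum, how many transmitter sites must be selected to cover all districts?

3

T1, T2, T3 together cover {Harbour, Elmwood, Market, Lakeshore, Parkview, Old Town, West End, Eastgate, Greenfield, Midtown, Hilltop} — every district.
No 2 of the 5 transmitter sites cover everything (all 10 pairs fall short), so 3 is minimum.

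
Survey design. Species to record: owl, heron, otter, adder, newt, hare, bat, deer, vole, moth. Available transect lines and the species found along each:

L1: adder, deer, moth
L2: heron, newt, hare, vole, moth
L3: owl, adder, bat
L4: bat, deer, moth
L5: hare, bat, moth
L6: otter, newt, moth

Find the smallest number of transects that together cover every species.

L1, L2, L3, L6 together cover {owl, heron, otter, adder, newt, hare, bat, deer, vole, moth} — every species.
No 3 of the 6 transects cover everything (all 20 triples fall short), so 4 is minimum.

4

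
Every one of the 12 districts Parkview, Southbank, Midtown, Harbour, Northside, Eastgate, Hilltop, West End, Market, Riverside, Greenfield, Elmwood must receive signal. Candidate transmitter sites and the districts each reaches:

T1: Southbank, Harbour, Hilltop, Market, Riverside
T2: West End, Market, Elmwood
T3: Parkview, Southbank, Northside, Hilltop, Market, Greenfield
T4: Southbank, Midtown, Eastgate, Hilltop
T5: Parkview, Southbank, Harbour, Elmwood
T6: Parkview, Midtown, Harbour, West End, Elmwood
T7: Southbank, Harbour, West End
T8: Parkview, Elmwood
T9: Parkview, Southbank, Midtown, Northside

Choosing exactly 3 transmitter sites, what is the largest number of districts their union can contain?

Choosing T1, T3, T6 covers {Parkview, Southbank, Midtown, Harbour, Northside, Hilltop, West End, Market, Riverside, Greenfield, Elmwood} — 11 districts.
No choice of 3 transmitter sites does better; here Eastgate is left uncovered.

11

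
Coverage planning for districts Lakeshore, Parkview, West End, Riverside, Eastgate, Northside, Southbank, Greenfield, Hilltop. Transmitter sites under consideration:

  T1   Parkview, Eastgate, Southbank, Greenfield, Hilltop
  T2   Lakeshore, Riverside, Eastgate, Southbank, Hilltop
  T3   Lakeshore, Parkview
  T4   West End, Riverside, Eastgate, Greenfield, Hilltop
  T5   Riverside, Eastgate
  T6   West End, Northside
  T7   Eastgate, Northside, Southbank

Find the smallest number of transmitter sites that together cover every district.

T1, T2, T6 together cover {Lakeshore, Parkview, West End, Riverside, Eastgate, Northside, Southbank, Greenfield, Hilltop} — every district.
No 2 of the 7 transmitter sites cover everything (all 21 pairs fall short), so 3 is minimum.

3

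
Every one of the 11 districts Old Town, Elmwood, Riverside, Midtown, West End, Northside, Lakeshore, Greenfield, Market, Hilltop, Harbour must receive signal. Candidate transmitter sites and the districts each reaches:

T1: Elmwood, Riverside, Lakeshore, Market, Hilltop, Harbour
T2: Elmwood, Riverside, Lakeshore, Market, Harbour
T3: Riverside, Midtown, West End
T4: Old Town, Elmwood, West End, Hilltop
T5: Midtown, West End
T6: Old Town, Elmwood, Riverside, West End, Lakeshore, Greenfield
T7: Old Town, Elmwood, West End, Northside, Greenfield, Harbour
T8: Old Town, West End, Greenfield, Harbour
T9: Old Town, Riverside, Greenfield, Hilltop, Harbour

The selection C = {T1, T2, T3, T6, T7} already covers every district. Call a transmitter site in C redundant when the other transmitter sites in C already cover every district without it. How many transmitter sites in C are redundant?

2

Drop T1: Hilltop uncovered — not redundant.
Drop T2: the rest still cover every district — redundant.
Drop T3: Midtown uncovered — not redundant.
Drop T6: the rest still cover every district — redundant.
Drop T7: Northside uncovered — not redundant.
2 redundant: T2, T6.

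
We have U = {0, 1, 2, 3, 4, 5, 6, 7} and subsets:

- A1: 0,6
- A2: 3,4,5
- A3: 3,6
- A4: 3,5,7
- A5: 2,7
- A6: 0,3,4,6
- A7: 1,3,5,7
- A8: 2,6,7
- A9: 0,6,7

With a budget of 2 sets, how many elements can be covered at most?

Choosing A6, A7 covers {0, 1, 3, 4, 5, 6, 7} — 7 elements.
No choice of 2 sets does better; here 2 is left uncovered.

7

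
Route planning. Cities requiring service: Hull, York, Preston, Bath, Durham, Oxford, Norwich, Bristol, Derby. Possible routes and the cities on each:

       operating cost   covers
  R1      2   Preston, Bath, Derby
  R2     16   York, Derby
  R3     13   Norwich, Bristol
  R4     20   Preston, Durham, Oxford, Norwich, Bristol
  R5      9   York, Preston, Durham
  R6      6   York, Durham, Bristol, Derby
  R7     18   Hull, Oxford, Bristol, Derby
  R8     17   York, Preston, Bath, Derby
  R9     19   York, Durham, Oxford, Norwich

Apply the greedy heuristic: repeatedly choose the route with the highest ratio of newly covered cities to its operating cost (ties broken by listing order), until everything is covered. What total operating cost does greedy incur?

Pick 1: R1 adds 3 new (Preston, Bath, Derby) at operating cost 2 (ratio 3/2).
Pick 2: R6 adds 3 new (York, Durham, Bristol) at operating cost 6 (ratio 3/6).
Pick 3: R7 adds 2 new (Hull, Oxford) at operating cost 18 (ratio 2/18).
Pick 4: R3 adds 1 new (Norwich) at operating cost 13 (ratio 1/13).
Greedy total operating cost: 2 + 6 + 18 + 13 = 39.

39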